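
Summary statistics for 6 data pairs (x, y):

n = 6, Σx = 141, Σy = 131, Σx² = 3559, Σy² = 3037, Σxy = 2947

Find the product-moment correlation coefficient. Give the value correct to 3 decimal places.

-0.631

r = (nΣxy − ΣxΣy) / √[(nΣx² − (Σx)²)(nΣy² − (Σy)²)]
Numerator: 6×2947 − 141×131 = -789
Denominator: √[(21354 − 19881)(18222 − 17161)] = √[1473 × 1061] = 1250.1412
r = -789 / 1250.1412 ≈ -0.631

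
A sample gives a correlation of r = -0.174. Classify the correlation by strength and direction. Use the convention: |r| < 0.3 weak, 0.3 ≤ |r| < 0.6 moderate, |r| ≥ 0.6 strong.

r = -0.174 < 0 so the relationship is negative.
|r| = 0.174, which falls in the weak range.

weak negative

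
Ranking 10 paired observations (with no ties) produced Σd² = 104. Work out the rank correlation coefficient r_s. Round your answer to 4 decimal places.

ρ = 1 − 6Σd² / [n(n²−1)] = 1 − 6×104 / (10×99)
  = 1 − 624/990 = 1 − 0.63030 ≈ 0.3697

0.3697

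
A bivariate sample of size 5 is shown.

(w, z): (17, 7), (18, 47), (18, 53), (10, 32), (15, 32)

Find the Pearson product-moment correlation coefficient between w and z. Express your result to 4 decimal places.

n = 5, Σw = 78, Σz = 171, Σw² = 1262, Σz² = 7115, Σwz = 2719
nΣwz − ΣwΣz = 13595 − 13338 = 257
nΣw² − (Σw)² = 6310 − 6084 = 226; nΣz² − (Σz)² = 35575 − 29241 = 6334
r = 257 / √(226 × 6334) = 257 / 1196.4464 ≈ 0.2148

0.2148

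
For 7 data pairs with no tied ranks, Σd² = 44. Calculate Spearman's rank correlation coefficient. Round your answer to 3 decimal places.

0.214

ρ = 1 − 6Σd² / [n(n²−1)] = 1 − 6×44 / (7×48)
  = 1 − 264/336 = 1 − 0.7857 ≈ 0.214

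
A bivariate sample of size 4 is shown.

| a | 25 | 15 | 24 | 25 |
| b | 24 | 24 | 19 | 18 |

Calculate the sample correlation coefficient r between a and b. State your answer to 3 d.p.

-0.541

n = 4, Σa = 89, Σb = 85, Σa² = 2051, Σb² = 1837, Σab = 1866
nΣab − ΣaΣb = 7464 − 7565 = -101
nΣa² − (Σa)² = 8204 − 7921 = 283; nΣb² − (Σb)² = 7348 − 7225 = 123
r = -101 / √(283 × 123) = -101 / 186.5717 ≈ -0.541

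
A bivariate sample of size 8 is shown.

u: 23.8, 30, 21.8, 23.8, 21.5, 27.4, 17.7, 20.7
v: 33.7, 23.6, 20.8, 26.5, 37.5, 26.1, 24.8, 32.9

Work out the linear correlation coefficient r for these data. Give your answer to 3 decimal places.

n = 8, Σu = 186.7, Σv = 225.9, Σu² = 4462.91, Σv² = 6612.45, Σuv = 5235.58
nΣuv − ΣuΣv = 41884.64 − 42175.53 = -290.89
nΣu² − (Σu)² = 35703.28 − 34856.89 = 846.39; nΣv² − (Σv)² = 52899.6 − 51030.81 = 1868.79
r = -290.89 / √(846.39 × 1868.79) = -290.89 / 1257.6666 ≈ -0.231

-0.231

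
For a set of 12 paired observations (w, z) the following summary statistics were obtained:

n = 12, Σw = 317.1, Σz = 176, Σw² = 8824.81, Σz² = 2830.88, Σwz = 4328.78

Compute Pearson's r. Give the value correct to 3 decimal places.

r = (nΣwz − ΣwΣz) / √[(nΣw² − (Σw)²)(nΣz² − (Σz)²)]
Numerator: 12×4328.78 − 317.1×176 = -3864.24
Denominator: √[(105897.72 − 100552.41)(33970.56 − 30976)] = √[5345.31 × 2994.56] = 4000.8563
r = -3864.24 / 4000.8563 ≈ -0.966

-0.966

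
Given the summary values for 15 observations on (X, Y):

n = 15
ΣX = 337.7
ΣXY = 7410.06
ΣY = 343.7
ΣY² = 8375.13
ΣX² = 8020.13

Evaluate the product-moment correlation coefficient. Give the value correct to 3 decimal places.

-0.718

r = (nΣXY − ΣXΣY) / √[(nΣX² − (ΣX)²)(nΣY² − (ΣY)²)]
Numerator: 15×7410.06 − 337.7×343.7 = -4916.59
Denominator: √[(120301.95 − 114041.29)(125626.95 − 118129.69)] = √[6260.66 × 7497.26] = 6851.1164
r = -4916.59 / 6851.1164 ≈ -0.718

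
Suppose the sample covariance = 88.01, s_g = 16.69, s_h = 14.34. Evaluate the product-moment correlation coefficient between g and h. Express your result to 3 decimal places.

0.368

r = Cov(g,h) / (s_g · s_h) = 88.01 / (16.69 × 14.34)
  = 88.01 / 239.3346 ≈ 0.368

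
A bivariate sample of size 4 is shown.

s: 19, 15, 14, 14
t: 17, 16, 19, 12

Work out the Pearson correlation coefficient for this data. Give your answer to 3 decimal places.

n = 4, Σs = 62, Σt = 64, Σs² = 978, Σt² = 1050, Σst = 997
nΣst − ΣsΣt = 3988 − 3968 = 20
nΣs² − (Σs)² = 3912 − 3844 = 68; nΣt² − (Σt)² = 4200 − 4096 = 104
r = 20 / √(68 × 104) = 20 / 84.0952 ≈ 0.238

0.238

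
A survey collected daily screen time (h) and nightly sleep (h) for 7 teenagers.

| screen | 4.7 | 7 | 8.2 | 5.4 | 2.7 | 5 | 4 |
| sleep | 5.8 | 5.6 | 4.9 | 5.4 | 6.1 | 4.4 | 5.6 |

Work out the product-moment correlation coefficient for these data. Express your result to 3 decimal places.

n = 7, Σx = 37, Σy = 37.8, Σx² = 215.78, Σy² = 206.1, Σxy = 196.67
nΣxy − ΣxΣy = 1376.69 − 1398.6 = -21.91
nΣx² − (Σx)² = 1510.46 − 1369 = 141.46; nΣy² − (Σy)² = 1442.7 − 1428.84 = 13.86
r = -21.91 / √(141.46 × 13.86) = -21.91 / 44.2791 ≈ -0.495

-0.495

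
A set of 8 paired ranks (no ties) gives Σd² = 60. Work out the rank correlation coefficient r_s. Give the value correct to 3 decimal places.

ρ = 1 − 6Σd² / [n(n²−1)] = 1 − 6×60 / (8×63)
  = 1 − 360/504 = 1 − 0.7143 ≈ 0.286

0.286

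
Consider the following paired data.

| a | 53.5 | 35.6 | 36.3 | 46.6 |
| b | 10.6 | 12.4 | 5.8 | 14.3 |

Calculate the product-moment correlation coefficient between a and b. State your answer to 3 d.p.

0.341

n = 4, Σa = 172, Σb = 43.1, Σa² = 7618.86, Σb² = 504.25, Σab = 1885.46
nΣab − ΣaΣb = 7541.84 − 7413.2 = 128.64
nΣa² − (Σa)² = 30475.44 − 29584 = 891.44; nΣb² − (Σb)² = 2017 − 1857.61 = 159.39
r = 128.64 / √(891.44 × 159.39) = 128.64 / 376.9438 ≈ 0.341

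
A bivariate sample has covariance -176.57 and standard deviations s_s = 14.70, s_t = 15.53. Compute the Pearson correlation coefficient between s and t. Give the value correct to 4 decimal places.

r = Cov(s,t) / (s_s · s_t) = -176.57 / (14.70 × 15.53)
  = -176.57 / 228.2910 ≈ -0.7734

-0.7734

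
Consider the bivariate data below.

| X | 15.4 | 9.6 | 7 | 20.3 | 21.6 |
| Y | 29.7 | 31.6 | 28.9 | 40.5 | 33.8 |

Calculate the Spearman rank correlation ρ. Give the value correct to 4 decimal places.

Rank X: 3, 2, 1, 4, 5
Rank Y: 2, 3, 1, 5, 4
d = rank(X) − rank(Y): 1, -1, 0, -1, 1; Σd² = 4
ρ = 1 − 6Σd² / [n(n²−1)] = 1 − 6×4 / (5×24) = 1 − 24/120 ≈ 0.8000

0.8000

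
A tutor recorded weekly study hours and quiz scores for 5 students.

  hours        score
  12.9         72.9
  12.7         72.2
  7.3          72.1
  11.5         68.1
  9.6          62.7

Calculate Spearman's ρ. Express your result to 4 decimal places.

0.7000

Rank hours: 5, 4, 1, 3, 2
Rank score: 5, 4, 3, 2, 1
d = rank(hours) − rank(score): 0, 0, -2, 1, 1; Σd² = 6
ρ = 1 − 6Σd² / [n(n²−1)] = 1 − 6×6 / (5×24) = 1 − 36/120 ≈ 0.7000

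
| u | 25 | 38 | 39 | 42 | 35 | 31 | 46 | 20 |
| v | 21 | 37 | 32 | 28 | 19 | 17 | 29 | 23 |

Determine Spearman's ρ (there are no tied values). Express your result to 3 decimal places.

0.571

Rank u: 2, 5, 6, 7, 4, 3, 8, 1
Rank v: 3, 8, 7, 5, 2, 1, 6, 4
d = rank(u) − rank(v): -1, -3, -1, 2, 2, 2, 2, -3; Σd² = 36
ρ = 1 − 6Σd² / [n(n²−1)] = 1 − 6×36 / (8×63) = 1 − 216/504 ≈ 0.571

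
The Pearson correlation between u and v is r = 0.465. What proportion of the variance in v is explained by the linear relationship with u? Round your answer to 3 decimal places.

0.216

r² = (0.465)² = 0.216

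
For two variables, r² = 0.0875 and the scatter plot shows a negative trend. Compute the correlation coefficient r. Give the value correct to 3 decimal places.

-0.296

|r| = √0.0875 = 0.296
The association is negative, so r = −0.296.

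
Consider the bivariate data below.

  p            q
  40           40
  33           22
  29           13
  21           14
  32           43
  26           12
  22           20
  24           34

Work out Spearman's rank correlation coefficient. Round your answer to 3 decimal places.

0.476

Rank p: 8, 7, 5, 1, 6, 4, 2, 3
Rank q: 7, 5, 2, 3, 8, 1, 4, 6
d = rank(p) − rank(q): 1, 2, 3, -2, -2, 3, -2, -3; Σd² = 44
ρ = 1 − 6Σd² / [n(n²−1)] = 1 − 6×44 / (8×63) = 1 − 264/504 ≈ 0.476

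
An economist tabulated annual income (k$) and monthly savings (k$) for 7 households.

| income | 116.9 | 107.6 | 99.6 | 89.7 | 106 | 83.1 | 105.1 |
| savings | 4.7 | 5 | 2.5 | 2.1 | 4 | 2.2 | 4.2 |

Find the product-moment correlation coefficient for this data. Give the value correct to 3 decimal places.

n = 7, Σx = 708, Σy = 24.7, Σx² = 72397.24, Σy² = 96.23, Σxy = 2573.04
nΣxy − ΣxΣy = 18011.28 − 17487.6 = 523.68
nΣx² − (Σx)² = 506780.68 − 501264 = 5516.68; nΣy² − (Σy)² = 673.61 − 610.09 = 63.52
r = 523.68 / √(5516.68 × 63.52) = 523.68 / 591.9624 ≈ 0.885

0.885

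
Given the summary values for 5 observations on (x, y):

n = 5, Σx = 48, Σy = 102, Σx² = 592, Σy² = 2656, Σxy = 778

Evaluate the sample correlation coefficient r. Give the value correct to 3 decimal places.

-0.732

r = (nΣxy − ΣxΣy) / √[(nΣx² − (Σx)²)(nΣy² − (Σy)²)]
Numerator: 5×778 − 48×102 = -1006
Denominator: √[(2960 − 2304)(13280 − 10404)] = √[656 × 2876] = 1373.5560
r = -1006 / 1373.5560 ≈ -0.732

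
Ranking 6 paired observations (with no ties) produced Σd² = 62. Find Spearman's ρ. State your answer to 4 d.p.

-0.7714

ρ = 1 − 6Σd² / [n(n²−1)] = 1 − 6×62 / (6×35)
  = 1 − 372/210 = 1 − 1.77143 ≈ -0.7714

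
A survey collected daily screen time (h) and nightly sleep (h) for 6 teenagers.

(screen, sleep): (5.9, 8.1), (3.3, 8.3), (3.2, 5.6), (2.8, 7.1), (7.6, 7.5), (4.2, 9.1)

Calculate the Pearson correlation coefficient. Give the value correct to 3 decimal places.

n = 6, Σx = 27, Σy = 45.7, Σx² = 139.18, Σy² = 355.33, Σxy = 208.2
nΣxy − ΣxΣy = 1249.2 − 1233.9 = 15.3
nΣx² − (Σx)² = 835.08 − 729 = 106.08; nΣy² − (Σy)² = 2131.98 − 2088.49 = 43.49
r = 15.3 / √(106.08 × 43.49) = 15.3 / 67.9222 ≈ 0.225

0.225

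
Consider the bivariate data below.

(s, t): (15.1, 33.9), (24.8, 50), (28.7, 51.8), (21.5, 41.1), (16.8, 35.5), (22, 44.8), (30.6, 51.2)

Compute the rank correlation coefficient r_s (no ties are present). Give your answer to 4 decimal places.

0.9643

Rank s: 1, 5, 6, 3, 2, 4, 7
Rank t: 1, 5, 7, 3, 2, 4, 6
d = rank(s) − rank(t): 0, 0, -1, 0, 0, 0, 1; Σd² = 2
ρ = 1 − 6Σd² / [n(n²−1)] = 1 − 6×2 / (7×48) = 1 − 12/336 ≈ 0.9643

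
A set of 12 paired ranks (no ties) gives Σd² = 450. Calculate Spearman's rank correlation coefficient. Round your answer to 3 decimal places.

-0.573

ρ = 1 − 6Σd² / [n(n²−1)] = 1 − 6×450 / (12×143)
  = 1 − 2700/1716 = 1 − 1.5734 ≈ -0.573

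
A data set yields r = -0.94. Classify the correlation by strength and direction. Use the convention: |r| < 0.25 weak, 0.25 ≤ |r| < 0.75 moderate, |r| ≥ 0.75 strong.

r = -0.94 < 0 so the relationship is negative.
|r| = 0.94, which falls in the strong range.

strong negative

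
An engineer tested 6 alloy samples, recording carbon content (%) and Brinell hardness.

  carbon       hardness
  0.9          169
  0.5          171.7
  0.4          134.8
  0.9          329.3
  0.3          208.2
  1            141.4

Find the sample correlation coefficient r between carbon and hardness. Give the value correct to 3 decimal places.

0.208

n = 6, Σx = 4, Σy = 1154.4, Σx² = 3.12, Σy² = 247992.62, Σxy = 792.1
nΣxy − ΣxΣy = 4752.6 − 4617.6 = 135
nΣx² − (Σx)² = 18.72 − 16 = 2.72; nΣy² − (Σy)² = 1487955.72 − 1332639.36 = 155316.36
r = 135 / √(2.72 × 155316.36) = 135 / 649.9696 ≈ 0.208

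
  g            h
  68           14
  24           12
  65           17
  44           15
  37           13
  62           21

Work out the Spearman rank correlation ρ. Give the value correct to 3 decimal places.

0.600

Rank g: 6, 1, 5, 3, 2, 4
Rank h: 3, 1, 5, 4, 2, 6
d = rank(g) − rank(h): 3, 0, 0, -1, 0, -2; Σd² = 14
ρ = 1 − 6Σd² / [n(n²−1)] = 1 − 6×14 / (6×35) = 1 − 84/210 ≈ 0.600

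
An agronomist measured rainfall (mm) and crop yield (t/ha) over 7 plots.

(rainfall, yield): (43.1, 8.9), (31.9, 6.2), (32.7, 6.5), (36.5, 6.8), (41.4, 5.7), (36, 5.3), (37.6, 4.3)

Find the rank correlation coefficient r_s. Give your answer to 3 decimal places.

Rank rainfall: 7, 1, 2, 4, 6, 3, 5
Rank yield: 7, 4, 5, 6, 3, 2, 1
d = rank(rainfall) − rank(yield): 0, -3, -3, -2, 3, 1, 4; Σd² = 48
ρ = 1 − 6Σd² / [n(n²−1)] = 1 − 6×48 / (7×48) = 1 − 288/336 ≈ 0.143

0.143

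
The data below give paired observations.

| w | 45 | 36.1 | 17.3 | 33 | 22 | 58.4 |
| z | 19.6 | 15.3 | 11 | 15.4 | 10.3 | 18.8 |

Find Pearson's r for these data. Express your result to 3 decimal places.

0.919

n = 6, Σw = 211.8, Σz = 90.4, Σw² = 8611.06, Σz² = 1435.94, Σwz = 3457.35
nΣwz − ΣwΣz = 20744.1 − 19146.72 = 1597.38
nΣw² − (Σw)² = 51666.36 − 44859.24 = 6807.12; nΣz² − (Σz)² = 8615.64 − 8172.16 = 443.48
r = 1597.38 / √(6807.12 × 443.48) = 1597.38 / 1737.4756 ≈ 0.919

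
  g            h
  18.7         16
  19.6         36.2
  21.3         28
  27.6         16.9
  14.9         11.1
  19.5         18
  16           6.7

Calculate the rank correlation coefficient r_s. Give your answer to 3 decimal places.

0.714

Rank g: 3, 5, 6, 7, 1, 4, 2
Rank h: 3, 7, 6, 4, 2, 5, 1
d = rank(g) − rank(h): 0, -2, 0, 3, -1, -1, 1; Σd² = 16
ρ = 1 − 6Σd² / [n(n²−1)] = 1 − 6×16 / (7×48) = 1 − 96/336 ≈ 0.714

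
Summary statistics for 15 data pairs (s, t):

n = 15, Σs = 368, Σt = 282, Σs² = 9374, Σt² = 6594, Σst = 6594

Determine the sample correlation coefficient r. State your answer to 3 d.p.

r = (nΣst − ΣsΣt) / √[(nΣs² − (Σs)²)(nΣt² − (Σt)²)]
Numerator: 15×6594 − 368×282 = -4866
Denominator: √[(140610 − 135424)(98910 − 79524)] = √[5186 × 19386] = 10026.7540
r = -4866 / 10026.7540 ≈ -0.485

-0.485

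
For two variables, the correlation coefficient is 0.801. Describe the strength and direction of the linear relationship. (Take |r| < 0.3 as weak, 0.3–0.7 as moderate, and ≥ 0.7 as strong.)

r = 0.801 > 0 so the relationship is positive.
|r| = 0.801, which falls in the strong range.

strong positive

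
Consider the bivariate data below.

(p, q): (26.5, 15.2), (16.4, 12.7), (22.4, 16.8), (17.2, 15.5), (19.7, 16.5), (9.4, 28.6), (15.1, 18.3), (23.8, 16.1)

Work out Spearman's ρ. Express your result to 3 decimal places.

-0.476

Rank p: 8, 3, 6, 4, 5, 1, 2, 7
Rank q: 2, 1, 6, 3, 5, 8, 7, 4
d = rank(p) − rank(q): 6, 2, 0, 1, 0, -7, -5, 3; Σd² = 124
ρ = 1 − 6Σd² / [n(n²−1)] = 1 − 6×124 / (8×63) = 1 − 744/504 ≈ -0.476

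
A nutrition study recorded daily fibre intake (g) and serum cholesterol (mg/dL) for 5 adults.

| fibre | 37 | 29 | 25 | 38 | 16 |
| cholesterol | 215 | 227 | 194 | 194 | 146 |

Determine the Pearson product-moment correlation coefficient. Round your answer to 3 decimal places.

n = 5, Σx = 145, Σy = 976, Σx² = 4535, Σy² = 194342, Σxy = 29096
nΣxy − ΣxΣy = 145480 − 141520 = 3960
nΣx² − (Σx)² = 22675 − 21025 = 1650; nΣy² − (Σy)² = 971710 − 952576 = 19134
r = 3960 / √(1650 × 19134) = 3960 / 5618.8166 ≈ 0.705

0.705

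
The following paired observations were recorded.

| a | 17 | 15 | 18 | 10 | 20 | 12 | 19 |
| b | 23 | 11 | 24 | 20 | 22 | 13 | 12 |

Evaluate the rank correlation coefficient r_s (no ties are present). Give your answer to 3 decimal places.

0.250

Rank a: 4, 3, 5, 1, 7, 2, 6
Rank b: 6, 1, 7, 4, 5, 3, 2
d = rank(a) − rank(b): -2, 2, -2, -3, 2, -1, 4; Σd² = 42
ρ = 1 − 6Σd² / [n(n²−1)] = 1 − 6×42 / (7×48) = 1 − 252/336 ≈ 0.250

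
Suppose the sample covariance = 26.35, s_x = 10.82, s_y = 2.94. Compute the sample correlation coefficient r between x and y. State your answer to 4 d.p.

r = Cov(x,y) / (s_x · s_y) = 26.35 / (10.82 × 2.94)
  = 26.35 / 31.8108 ≈ 0.8283

0.8283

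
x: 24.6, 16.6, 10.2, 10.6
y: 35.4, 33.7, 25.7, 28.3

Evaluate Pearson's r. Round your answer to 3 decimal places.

0.919

n = 4, Σx = 62, Σy = 123.1, Σx² = 1097.12, Σy² = 3850.23, Σxy = 1992.38
nΣxy − ΣxΣy = 7969.52 − 7632.2 = 337.32
nΣx² − (Σx)² = 4388.48 − 3844 = 544.48; nΣy² − (Σy)² = 15400.92 − 15153.61 = 247.31
r = 337.32 / √(544.48 × 247.31) = 337.32 / 366.9542 ≈ 0.919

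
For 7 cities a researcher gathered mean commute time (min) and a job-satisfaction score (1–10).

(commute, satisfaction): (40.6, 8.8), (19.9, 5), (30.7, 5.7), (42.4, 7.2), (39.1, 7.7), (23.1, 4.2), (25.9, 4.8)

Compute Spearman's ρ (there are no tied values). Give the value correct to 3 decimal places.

0.786

Rank commute: 6, 1, 4, 7, 5, 2, 3
Rank satisfaction: 7, 3, 4, 5, 6, 1, 2
d = rank(commute) − rank(satisfaction): -1, -2, 0, 2, -1, 1, 1; Σd² = 12
ρ = 1 − 6Σd² / [n(n²−1)] = 1 − 6×12 / (7×48) = 1 − 72/336 ≈ 0.786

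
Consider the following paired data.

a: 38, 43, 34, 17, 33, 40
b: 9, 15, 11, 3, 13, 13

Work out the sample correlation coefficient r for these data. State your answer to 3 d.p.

n = 6, Σa = 205, Σb = 64, Σa² = 7427, Σb² = 774, Σab = 2361
nΣab − ΣaΣb = 14166 − 13120 = 1046
nΣa² − (Σa)² = 44562 − 42025 = 2537; nΣb² − (Σb)² = 4644 − 4096 = 548
r = 1046 / √(2537 × 548) = 1046 / 1179.0997 ≈ 0.887

0.887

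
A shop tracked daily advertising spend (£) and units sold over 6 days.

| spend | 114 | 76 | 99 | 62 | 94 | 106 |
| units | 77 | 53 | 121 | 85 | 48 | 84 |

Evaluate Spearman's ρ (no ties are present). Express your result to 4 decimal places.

0.0286

Rank spend: 6, 2, 4, 1, 3, 5
Rank units: 3, 2, 6, 5, 1, 4
d = rank(spend) − rank(units): 3, 0, -2, -4, 2, 1; Σd² = 34
ρ = 1 − 6Σd² / [n(n²−1)] = 1 − 6×34 / (6×35) = 1 − 204/210 ≈ 0.0286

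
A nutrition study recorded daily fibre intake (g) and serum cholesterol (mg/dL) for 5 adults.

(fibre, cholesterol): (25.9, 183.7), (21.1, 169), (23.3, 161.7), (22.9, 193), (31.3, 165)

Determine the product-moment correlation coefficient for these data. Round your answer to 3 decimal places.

-0.223

n = 5, Σx = 124.5, Σy = 872.4, Σx² = 3163.01, Σy² = 152927.58, Σxy = 21675.54
nΣxy − ΣxΣy = 108377.7 − 108613.8 = -236.1
nΣx² − (Σx)² = 15815.05 − 15500.25 = 314.8; nΣy² − (Σy)² = 764637.9 − 761081.76 = 3556.14
r = -236.1 / √(314.8 × 3556.14) = -236.1 / 1058.0515 ≈ -0.223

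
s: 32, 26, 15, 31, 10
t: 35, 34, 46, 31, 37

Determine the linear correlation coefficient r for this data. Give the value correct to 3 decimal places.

n = 5, Σs = 114, Σt = 183, Σs² = 2986, Σt² = 6827, Σst = 4025
nΣst − ΣsΣt = 20125 − 20862 = -737
nΣs² − (Σs)² = 14930 − 12996 = 1934; nΣt² − (Σt)² = 34135 − 33489 = 646
r = -737 / √(1934 × 646) = -737 / 1117.7495 ≈ -0.659

-0.659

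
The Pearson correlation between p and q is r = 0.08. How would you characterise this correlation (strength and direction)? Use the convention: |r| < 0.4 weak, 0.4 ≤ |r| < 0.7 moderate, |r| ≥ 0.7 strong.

weak positive

r = 0.08 > 0 so the relationship is positive.
|r| = 0.08, which falls in the weak range.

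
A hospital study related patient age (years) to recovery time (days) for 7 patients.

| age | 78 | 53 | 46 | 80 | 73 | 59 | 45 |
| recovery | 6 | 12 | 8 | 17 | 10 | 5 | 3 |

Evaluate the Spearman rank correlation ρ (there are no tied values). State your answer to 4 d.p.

0.5357

Rank age: 6, 3, 2, 7, 5, 4, 1
Rank recovery: 3, 6, 4, 7, 5, 2, 1
d = rank(age) − rank(recovery): 3, -3, -2, 0, 0, 2, 0; Σd² = 26
ρ = 1 − 6Σd² / [n(n²−1)] = 1 − 6×26 / (7×48) = 1 − 156/336 ≈ 0.5357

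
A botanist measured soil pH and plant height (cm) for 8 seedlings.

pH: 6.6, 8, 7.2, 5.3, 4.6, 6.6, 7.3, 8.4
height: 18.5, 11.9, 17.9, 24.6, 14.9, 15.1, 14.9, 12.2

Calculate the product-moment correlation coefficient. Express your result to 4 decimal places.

n = 8, Σx = 54, Σy = 130, Σx² = 376.06, Σy² = 2230.3, Σxy = 856.01
nΣxy − ΣxΣy = 6848.08 − 7020 = -171.92
nΣx² − (Σx)² = 3008.48 − 2916 = 92.48; nΣy² − (Σy)² = 17842.4 − 16900 = 942.4
r = -171.92 / √(92.48 × 942.4) = -171.92 / 295.2171 ≈ -0.5824

-0.5824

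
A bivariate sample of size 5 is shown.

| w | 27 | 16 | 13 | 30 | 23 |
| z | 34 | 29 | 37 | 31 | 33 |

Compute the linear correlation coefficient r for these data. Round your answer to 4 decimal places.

-0.2659

n = 5, Σw = 109, Σz = 164, Σw² = 2583, Σz² = 5416, Σwz = 3552
nΣwz − ΣwΣz = 17760 − 17876 = -116
nΣw² − (Σw)² = 12915 − 11881 = 1034; nΣz² − (Σz)² = 27080 − 26896 = 184
r = -116 / √(1034 × 184) = -116 / 436.1834 ≈ -0.2659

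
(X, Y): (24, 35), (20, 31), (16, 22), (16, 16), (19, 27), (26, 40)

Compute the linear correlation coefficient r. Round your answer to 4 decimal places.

0.9589

n = 6, ΣX = 121, ΣY = 171, ΣX² = 2525, ΣY² = 5255, ΣXY = 3621
nΣXY − ΣXΣY = 21726 − 20691 = 1035
nΣX² − (ΣX)² = 15150 − 14641 = 509; nΣY² − (ΣY)² = 31530 − 29241 = 2289
r = 1035 / √(509 × 2289) = 1035 / 1079.3984 ≈ 0.9589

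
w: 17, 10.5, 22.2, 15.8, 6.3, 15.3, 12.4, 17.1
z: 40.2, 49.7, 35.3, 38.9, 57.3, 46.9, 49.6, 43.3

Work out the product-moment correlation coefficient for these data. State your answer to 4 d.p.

n = 8, Σw = 116.6, Σz = 361.2, Σw² = 1861.68, Σz² = 16663.38, Σwz = 5037.56
nΣwz − ΣwΣz = 40300.48 − 42115.92 = -1815.44
nΣw² − (Σw)² = 14893.44 − 13595.56 = 1297.88; nΣz² − (Σz)² = 133307.04 − 130465.44 = 2841.6
r = -1815.44 / √(1297.88 × 2841.6) = -1815.44 / 1920.4312 ≈ -0.9453

-0.9453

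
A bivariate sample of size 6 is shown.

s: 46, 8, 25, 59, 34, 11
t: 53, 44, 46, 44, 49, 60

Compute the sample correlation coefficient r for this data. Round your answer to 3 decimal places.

-0.267

n = 6, Σs = 183, Σt = 296, Σs² = 7563, Σt² = 14798, Σst = 8862
nΣst − ΣsΣt = 53172 − 54168 = -996
nΣs² − (Σs)² = 45378 − 33489 = 11889; nΣt² − (Σt)² = 88788 − 87616 = 1172
r = -996 / √(11889 × 1172) = -996 / 3732.8150 ≈ -0.267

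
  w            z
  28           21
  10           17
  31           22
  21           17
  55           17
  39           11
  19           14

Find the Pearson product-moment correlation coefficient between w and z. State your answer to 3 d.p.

n = 7, Σw = 203, Σz = 119, Σw² = 7193, Σz² = 2109, Σwz = 3427
nΣwz − ΣwΣz = 23989 − 24157 = -168
nΣw² − (Σw)² = 50351 − 41209 = 9142; nΣz² − (Σz)² = 14763 − 14161 = 602
r = -168 / √(9142 × 602) = -168 / 2345.9506 ≈ -0.072

-0.072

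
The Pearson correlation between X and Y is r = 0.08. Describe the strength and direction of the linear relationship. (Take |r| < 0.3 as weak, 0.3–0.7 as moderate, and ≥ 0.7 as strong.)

weak positive

r = 0.08 > 0 so the relationship is positive.
|r| = 0.08, which falls in the weak range.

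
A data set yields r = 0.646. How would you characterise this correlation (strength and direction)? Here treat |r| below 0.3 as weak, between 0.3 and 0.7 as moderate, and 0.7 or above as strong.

moderate positive

r = 0.646 > 0 so the relationship is positive.
|r| = 0.646, which falls in the moderate range.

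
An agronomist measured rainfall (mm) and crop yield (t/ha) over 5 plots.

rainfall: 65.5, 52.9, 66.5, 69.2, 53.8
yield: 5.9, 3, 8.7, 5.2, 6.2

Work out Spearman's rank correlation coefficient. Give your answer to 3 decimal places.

Rank rainfall: 3, 1, 4, 5, 2
Rank yield: 3, 1, 5, 2, 4
d = rank(rainfall) − rank(yield): 0, 0, -1, 3, -2; Σd² = 14
ρ = 1 − 6Σd² / [n(n²−1)] = 1 − 6×14 / (5×24) = 1 − 84/120 ≈ 0.300

0.300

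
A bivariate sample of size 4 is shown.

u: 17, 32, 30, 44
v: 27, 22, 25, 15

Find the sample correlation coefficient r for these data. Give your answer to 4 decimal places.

-0.9400

n = 4, Σu = 123, Σv = 89, Σu² = 4149, Σv² = 2063, Σuv = 2573
nΣuv − ΣuΣv = 10292 − 10947 = -655
nΣu² − (Σu)² = 16596 − 15129 = 1467; nΣv² − (Σv)² = 8252 − 7921 = 331
r = -655 / √(1467 × 331) = -655 / 696.8336 ≈ -0.9400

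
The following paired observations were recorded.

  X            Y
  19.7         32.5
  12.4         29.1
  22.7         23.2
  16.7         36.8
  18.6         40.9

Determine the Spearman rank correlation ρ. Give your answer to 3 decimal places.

-0.300

Rank X: 4, 1, 5, 2, 3
Rank Y: 3, 2, 1, 4, 5
d = rank(X) − rank(Y): 1, -1, 4, -2, -2; Σd² = 26
ρ = 1 − 6Σd² / [n(n²−1)] = 1 − 6×26 / (5×24) = 1 − 156/120 ≈ -0.300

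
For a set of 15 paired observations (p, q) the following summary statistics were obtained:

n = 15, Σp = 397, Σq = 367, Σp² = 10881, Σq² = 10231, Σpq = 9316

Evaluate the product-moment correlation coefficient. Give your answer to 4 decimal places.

-0.5808

r = (nΣpq − ΣpΣq) / √[(nΣp² − (Σp)²)(nΣq² − (Σq)²)]
Numerator: 15×9316 − 397×367 = -5959
Denominator: √[(163215 − 157609)(153465 − 134689)] = √[5606 × 18776] = 10259.5446
r = -5959 / 10259.5446 ≈ -0.5808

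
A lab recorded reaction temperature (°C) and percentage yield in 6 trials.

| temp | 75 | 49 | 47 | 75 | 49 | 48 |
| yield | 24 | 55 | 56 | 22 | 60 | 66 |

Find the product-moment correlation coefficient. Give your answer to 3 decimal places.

n = 6, Σx = 343, Σy = 283, Σx² = 20565, Σy² = 15177, Σxy = 14885
nΣxy − ΣxΣy = 89310 − 97069 = -7759
nΣx² − (Σx)² = 123390 − 117649 = 5741; nΣy² − (Σy)² = 91062 − 80089 = 10973
r = -7759 / √(5741 × 10973) = -7759 / 7937.0015 ≈ -0.978

-0.978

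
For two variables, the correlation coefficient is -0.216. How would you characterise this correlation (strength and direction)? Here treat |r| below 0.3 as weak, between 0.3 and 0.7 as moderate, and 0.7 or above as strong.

weak negative

r = -0.216 < 0 so the relationship is negative.
|r| = 0.216, which falls in the weak range.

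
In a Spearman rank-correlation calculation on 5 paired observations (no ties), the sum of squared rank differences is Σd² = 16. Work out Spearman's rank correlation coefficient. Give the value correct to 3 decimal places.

ρ = 1 − 6Σd² / [n(n²−1)] = 1 − 6×16 / (5×24)
  = 1 − 96/120 = 1 − 0.8000 ≈ 0.200

0.200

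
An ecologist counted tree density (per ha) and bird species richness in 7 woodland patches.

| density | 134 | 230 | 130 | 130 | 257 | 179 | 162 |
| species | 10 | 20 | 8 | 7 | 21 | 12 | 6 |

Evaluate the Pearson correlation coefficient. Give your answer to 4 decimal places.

0.9264

n = 7, Σx = 1222, Σy = 84, Σx² = 228990, Σy² = 1234, Σxy = 16407
nΣxy − ΣxΣy = 114849 − 102648 = 12201
nΣx² − (Σx)² = 1602930 − 1493284 = 109646; nΣy² − (Σy)² = 8638 − 7056 = 1582
r = 12201 / √(109646 × 1582) = 12201 / 13170.4203 ≈ 0.9264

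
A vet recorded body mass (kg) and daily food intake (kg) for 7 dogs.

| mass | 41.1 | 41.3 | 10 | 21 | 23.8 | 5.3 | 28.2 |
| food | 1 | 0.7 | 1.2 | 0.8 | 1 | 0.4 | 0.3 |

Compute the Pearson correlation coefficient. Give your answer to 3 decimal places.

0.055

n = 7, Σx = 170.7, Σy = 5.4, Σx² = 5325.67, Σy² = 4.82, Σxy = 133.19
nΣxy − ΣxΣy = 932.33 − 921.78 = 10.55
nΣx² − (Σx)² = 37279.69 − 29138.49 = 8141.2; nΣy² − (Σy)² = 33.74 − 29.16 = 4.58
r = 10.55 / √(8141.2 × 4.58) = 10.55 / 193.0976 ≈ 0.055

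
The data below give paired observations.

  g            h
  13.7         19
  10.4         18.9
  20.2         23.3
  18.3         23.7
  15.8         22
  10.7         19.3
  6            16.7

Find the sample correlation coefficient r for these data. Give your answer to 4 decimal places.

n = 7, Σg = 95.1, Σh = 142.9, Σg² = 1438.91, Σh² = 2958.17, Σgh = 2015.54
nΣgh − ΣgΣh = 14108.78 − 13589.79 = 518.99
nΣg² − (Σg)² = 10072.37 − 9044.01 = 1028.36; nΣh² − (Σh)² = 20707.19 − 20420.41 = 286.78
r = 518.99 / √(1028.36 × 286.78) = 518.99 / 543.0590 ≈ 0.9557

0.9557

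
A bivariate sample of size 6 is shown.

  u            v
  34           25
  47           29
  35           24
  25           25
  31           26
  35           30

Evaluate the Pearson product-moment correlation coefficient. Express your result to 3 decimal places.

0.554

n = 6, Σu = 207, Σv = 159, Σu² = 7401, Σv² = 4243, Σuv = 5534
nΣuv − ΣuΣv = 33204 − 32913 = 291
nΣu² − (Σu)² = 44406 − 42849 = 1557; nΣv² − (Σv)² = 25458 − 25281 = 177
r = 291 / √(1557 × 177) = 291 / 524.9657 ≈ 0.554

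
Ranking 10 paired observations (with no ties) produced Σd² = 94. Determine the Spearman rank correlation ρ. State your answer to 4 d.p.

0.4303

ρ = 1 − 6Σd² / [n(n²−1)] = 1 − 6×94 / (10×99)
  = 1 − 564/990 = 1 − 0.56970 ≈ 0.4303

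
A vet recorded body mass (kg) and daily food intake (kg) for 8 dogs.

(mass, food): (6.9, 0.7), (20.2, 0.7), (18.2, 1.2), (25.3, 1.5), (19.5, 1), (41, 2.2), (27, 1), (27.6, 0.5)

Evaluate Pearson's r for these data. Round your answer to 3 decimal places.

0.670

n = 8, Σx = 185.7, Σy = 8.8, Σx² = 4978.99, Σy² = 11.76, Σxy = 229.26
nΣxy − ΣxΣy = 1834.08 − 1634.16 = 199.92
nΣx² − (Σx)² = 39831.92 − 34484.49 = 5347.43; nΣy² − (Σy)² = 94.08 − 77.44 = 16.64
r = 199.92 / √(5347.43 × 16.64) = 199.92 / 298.2972 ≈ 0.670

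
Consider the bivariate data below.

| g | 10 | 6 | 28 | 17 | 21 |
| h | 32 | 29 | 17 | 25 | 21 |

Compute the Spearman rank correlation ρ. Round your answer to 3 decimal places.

Rank g: 2, 1, 5, 3, 4
Rank h: 5, 4, 1, 3, 2
d = rank(g) − rank(h): -3, -3, 4, 0, 2; Σd² = 38
ρ = 1 − 6Σd² / [n(n²−1)] = 1 − 6×38 / (5×24) = 1 − 228/120 ≈ -0.900

-0.900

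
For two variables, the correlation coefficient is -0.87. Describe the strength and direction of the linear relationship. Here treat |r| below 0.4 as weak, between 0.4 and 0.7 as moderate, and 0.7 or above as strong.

r = -0.87 < 0 so the relationship is negative.
|r| = 0.87, which falls in the strong range.

strong negative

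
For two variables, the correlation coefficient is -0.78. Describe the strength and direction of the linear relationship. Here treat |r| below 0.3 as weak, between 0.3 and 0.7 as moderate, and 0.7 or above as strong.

r = -0.78 < 0 so the relationship is negative.
|r| = 0.78, which falls in the strong range.

strong negative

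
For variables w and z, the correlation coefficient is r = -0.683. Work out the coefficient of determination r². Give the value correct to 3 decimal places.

r² = (-0.683)² = 0.466

0.466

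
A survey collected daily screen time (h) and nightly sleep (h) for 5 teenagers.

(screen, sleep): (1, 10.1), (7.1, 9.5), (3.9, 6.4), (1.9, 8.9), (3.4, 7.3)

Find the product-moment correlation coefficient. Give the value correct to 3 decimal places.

n = 5, Σx = 17.3, Σy = 42.2, Σx² = 81.79, Σy² = 365.72, Σxy = 144.24
nΣxy − ΣxΣy = 721.2 − 730.06 = -8.86
nΣx² − (Σx)² = 408.95 − 299.29 = 109.66; nΣy² − (Σy)² = 1828.6 − 1780.84 = 47.76
r = -8.86 / √(109.66 × 47.76) = -8.86 / 72.3696 ≈ -0.122

-0.122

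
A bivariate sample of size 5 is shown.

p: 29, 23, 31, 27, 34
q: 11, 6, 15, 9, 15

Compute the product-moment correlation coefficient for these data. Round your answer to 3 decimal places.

n = 5, Σp = 144, Σq = 56, Σp² = 4216, Σq² = 688, Σpq = 1675
nΣpq − ΣpΣq = 8375 − 8064 = 311
nΣp² − (Σp)² = 21080 − 20736 = 344; nΣq² − (Σq)² = 3440 − 3136 = 304
r = 311 / √(344 × 304) = 311 / 323.3821 ≈ 0.962

0.962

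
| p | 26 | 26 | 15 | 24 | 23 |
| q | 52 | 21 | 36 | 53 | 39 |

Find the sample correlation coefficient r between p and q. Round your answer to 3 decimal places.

n = 5, Σp = 114, Σq = 201, Σp² = 2682, Σq² = 8771, Σpq = 4607
nΣpq − ΣpΣq = 23035 − 22914 = 121
nΣp² − (Σp)² = 13410 − 12996 = 414; nΣq² − (Σq)² = 43855 − 40401 = 3454
r = 121 / √(414 × 3454) = 121 / 1195.8077 ≈ 0.101

0.101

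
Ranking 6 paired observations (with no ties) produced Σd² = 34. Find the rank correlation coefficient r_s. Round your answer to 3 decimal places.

ρ = 1 − 6Σd² / [n(n²−1)] = 1 − 6×34 / (6×35)
  = 1 − 204/210 = 1 − 0.9714 ≈ 0.029

0.029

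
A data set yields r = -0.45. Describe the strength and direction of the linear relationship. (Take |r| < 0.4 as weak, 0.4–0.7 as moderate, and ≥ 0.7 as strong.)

r = -0.45 < 0 so the relationship is negative.
|r| = 0.45, which falls in the moderate range.

moderate negative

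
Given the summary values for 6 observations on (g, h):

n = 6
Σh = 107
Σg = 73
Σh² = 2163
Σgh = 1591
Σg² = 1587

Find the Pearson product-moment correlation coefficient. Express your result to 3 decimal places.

0.685

r = (nΣgh − ΣgΣh) / √[(nΣg² − (Σg)²)(nΣh² − (Σh)²)]
Numerator: 6×1591 − 73×107 = 1735
Denominator: √[(9522 − 5329)(12978 − 11449)] = √[4193 × 1529] = 2532.0144
r = 1735 / 2532.0144 ≈ 0.685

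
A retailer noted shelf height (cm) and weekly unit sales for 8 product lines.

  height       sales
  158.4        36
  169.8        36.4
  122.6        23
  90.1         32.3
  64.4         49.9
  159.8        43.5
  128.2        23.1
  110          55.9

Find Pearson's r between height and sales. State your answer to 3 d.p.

n = 8, Σx = 1003.3, Σy = 300.1, Σx² = 135290.01, Σy² = 12233.93, Σxy = 36888.43
nΣxy − ΣxΣy = 295107.44 − 301090.33 = -5982.89
nΣx² − (Σx)² = 1082320.08 − 1006610.89 = 75709.19; nΣy² − (Σy)² = 97871.44 − 90060.01 = 7811.43
r = -5982.89 / √(75709.19 × 7811.43) = -5982.89 / 24318.6562 ≈ -0.246

-0.246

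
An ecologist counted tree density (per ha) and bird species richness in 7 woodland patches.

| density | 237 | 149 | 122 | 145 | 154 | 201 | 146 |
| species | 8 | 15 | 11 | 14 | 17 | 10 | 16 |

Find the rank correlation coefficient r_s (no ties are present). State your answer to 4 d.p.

Rank density: 7, 4, 1, 2, 5, 6, 3
Rank species: 1, 5, 3, 4, 7, 2, 6
d = rank(density) − rank(species): 6, -1, -2, -2, -2, 4, -3; Σd² = 74
ρ = 1 − 6Σd² / [n(n²−1)] = 1 − 6×74 / (7×48) = 1 − 444/336 ≈ -0.3214

-0.3214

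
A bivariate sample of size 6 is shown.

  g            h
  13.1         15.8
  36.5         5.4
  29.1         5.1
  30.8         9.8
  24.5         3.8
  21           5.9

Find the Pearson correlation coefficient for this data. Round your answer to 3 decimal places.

n = 6, Σg = 155, Σh = 45.8, Σg² = 4340.56, Σh² = 450.1, Σgh = 1071.33
nΣgh − ΣgΣh = 6427.98 − 7099 = -671.02
nΣg² − (Σg)² = 26043.36 − 24025 = 2018.36; nΣh² − (Σh)² = 2700.6 − 2097.64 = 602.96
r = -671.02 / √(2018.36 × 602.96) = -671.02 / 1103.1729 ≈ -0.608

-0.608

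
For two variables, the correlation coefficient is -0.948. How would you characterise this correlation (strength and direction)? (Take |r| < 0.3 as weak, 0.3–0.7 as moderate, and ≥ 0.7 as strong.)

strong negative

r = -0.948 < 0 so the relationship is negative.
|r| = 0.948, which falls in the strong range.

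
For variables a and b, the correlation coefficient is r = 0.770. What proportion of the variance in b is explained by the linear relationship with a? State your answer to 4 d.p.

0.5929

r² = (0.770)² = 0.5929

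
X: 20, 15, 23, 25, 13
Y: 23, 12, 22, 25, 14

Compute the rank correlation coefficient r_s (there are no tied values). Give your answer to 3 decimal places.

Rank X: 3, 2, 4, 5, 1
Rank Y: 4, 1, 3, 5, 2
d = rank(X) − rank(Y): -1, 1, 1, 0, -1; Σd² = 4
ρ = 1 − 6Σd² / [n(n²−1)] = 1 − 6×4 / (5×24) = 1 − 24/120 ≈ 0.800

0.800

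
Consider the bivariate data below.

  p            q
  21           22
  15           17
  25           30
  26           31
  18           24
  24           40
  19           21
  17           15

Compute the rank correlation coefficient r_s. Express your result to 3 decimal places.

Rank p: 5, 1, 7, 8, 3, 6, 4, 2
Rank q: 4, 2, 6, 7, 5, 8, 3, 1
d = rank(p) − rank(q): 1, -1, 1, 1, -2, -2, 1, 1; Σd² = 14
ρ = 1 − 6Σd² / [n(n²−1)] = 1 − 6×14 / (8×63) = 1 − 84/504 ≈ 0.833

0.833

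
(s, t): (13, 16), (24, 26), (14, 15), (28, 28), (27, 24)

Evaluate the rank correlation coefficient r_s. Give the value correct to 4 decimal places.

0.8000

Rank s: 1, 3, 2, 5, 4
Rank t: 2, 4, 1, 5, 3
d = rank(s) − rank(t): -1, -1, 1, 0, 1; Σd² = 4
ρ = 1 − 6Σd² / [n(n²−1)] = 1 − 6×4 / (5×24) = 1 − 24/120 ≈ 0.8000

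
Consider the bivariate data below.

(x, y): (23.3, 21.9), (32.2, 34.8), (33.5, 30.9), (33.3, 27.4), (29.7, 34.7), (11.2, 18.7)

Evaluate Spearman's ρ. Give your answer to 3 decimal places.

Rank x: 2, 4, 6, 5, 3, 1
Rank y: 2, 6, 4, 3, 5, 1
d = rank(x) − rank(y): 0, -2, 2, 2, -2, 0; Σd² = 16
ρ = 1 − 6Σd² / [n(n²−1)] = 1 − 6×16 / (6×35) = 1 − 96/210 ≈ 0.543

0.543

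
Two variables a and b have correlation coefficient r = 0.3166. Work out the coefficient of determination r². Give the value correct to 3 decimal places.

0.100

r² = (0.3166)² = 0.100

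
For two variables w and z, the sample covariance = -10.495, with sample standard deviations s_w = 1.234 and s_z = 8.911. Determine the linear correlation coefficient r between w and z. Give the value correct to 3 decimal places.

r = Cov(w,z) / (s_w · s_z) = -10.495 / (1.234 × 8.911)
  = -10.495 / 10.9962 ≈ -0.954

-0.954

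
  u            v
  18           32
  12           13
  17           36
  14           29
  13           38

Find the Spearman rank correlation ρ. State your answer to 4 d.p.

Rank u: 5, 1, 4, 3, 2
Rank v: 3, 1, 4, 2, 5
d = rank(u) − rank(v): 2, 0, 0, 1, -3; Σd² = 14
ρ = 1 − 6Σd² / [n(n²−1)] = 1 − 6×14 / (5×24) = 1 − 84/120 ≈ 0.3000

0.3000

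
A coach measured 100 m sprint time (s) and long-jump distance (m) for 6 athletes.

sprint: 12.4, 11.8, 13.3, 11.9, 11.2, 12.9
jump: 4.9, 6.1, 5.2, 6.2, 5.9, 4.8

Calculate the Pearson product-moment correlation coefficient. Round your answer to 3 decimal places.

-0.746

n = 6, Σx = 73.5, Σy = 33.1, Σx² = 903.35, Σy² = 184.55, Σxy = 403.68
nΣxy − ΣxΣy = 2422.08 − 2432.85 = -10.77
nΣx² − (Σx)² = 5420.1 − 5402.25 = 17.85; nΣy² − (Σy)² = 1107.3 − 1095.61 = 11.69
r = -10.77 / √(17.85 × 11.69) = -10.77 / 14.4453 ≈ -0.746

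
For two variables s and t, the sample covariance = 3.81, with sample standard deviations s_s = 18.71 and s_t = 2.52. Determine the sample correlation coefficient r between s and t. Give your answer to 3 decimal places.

r = Cov(s,t) / (s_s · s_t) = 3.81 / (18.71 × 2.52)
  = 3.81 / 47.1492 ≈ 0.081

0.081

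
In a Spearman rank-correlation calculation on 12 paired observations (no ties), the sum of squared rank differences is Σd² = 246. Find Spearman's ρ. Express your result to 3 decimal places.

ρ = 1 − 6Σd² / [n(n²−1)] = 1 − 6×246 / (12×143)
  = 1 − 1476/1716 = 1 − 0.8601 ≈ 0.140

0.140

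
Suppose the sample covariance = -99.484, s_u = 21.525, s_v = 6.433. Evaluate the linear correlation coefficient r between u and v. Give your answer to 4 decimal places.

-0.7184

r = Cov(u,v) / (s_u · s_v) = -99.484 / (21.525 × 6.433)
  = -99.484 / 138.4703 ≈ -0.7184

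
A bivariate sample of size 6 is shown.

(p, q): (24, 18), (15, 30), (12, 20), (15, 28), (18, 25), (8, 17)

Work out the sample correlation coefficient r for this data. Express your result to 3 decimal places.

0.081

n = 6, Σp = 92, Σq = 138, Σp² = 1558, Σq² = 3322, Σpq = 2128
nΣpq − ΣpΣq = 12768 − 12696 = 72
nΣp² − (Σp)² = 9348 − 8464 = 884; nΣq² − (Σq)² = 19932 − 19044 = 888
r = 72 / √(884 × 888) = 72 / 885.9977 ≈ 0.081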